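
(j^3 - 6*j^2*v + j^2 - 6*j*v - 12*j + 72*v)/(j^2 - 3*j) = j - 6*v + 4 - 24*v/j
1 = 1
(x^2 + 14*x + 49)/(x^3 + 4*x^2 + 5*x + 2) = (x^2 + 14*x + 49)/(x^3 + 4*x^2 + 5*x + 2)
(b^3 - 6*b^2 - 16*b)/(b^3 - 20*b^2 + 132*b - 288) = b*(b + 2)/(b^2 - 12*b + 36)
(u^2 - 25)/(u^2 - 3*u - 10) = (u + 5)/(u + 2)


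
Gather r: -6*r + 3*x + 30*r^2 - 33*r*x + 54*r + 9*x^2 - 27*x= 30*r^2 + r*(48 - 33*x) + 9*x^2 - 24*x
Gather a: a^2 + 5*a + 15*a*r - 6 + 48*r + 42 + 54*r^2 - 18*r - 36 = a^2 + a*(15*r + 5) + 54*r^2 + 30*r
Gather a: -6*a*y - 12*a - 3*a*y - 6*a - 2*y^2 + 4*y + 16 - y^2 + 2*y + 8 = a*(-9*y - 18) - 3*y^2 + 6*y + 24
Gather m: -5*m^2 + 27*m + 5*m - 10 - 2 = -5*m^2 + 32*m - 12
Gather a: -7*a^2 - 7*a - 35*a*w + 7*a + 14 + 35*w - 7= -7*a^2 - 35*a*w + 35*w + 7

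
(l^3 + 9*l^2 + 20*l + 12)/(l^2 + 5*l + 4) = (l^2 + 8*l + 12)/(l + 4)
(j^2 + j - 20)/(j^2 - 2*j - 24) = (-j^2 - j + 20)/(-j^2 + 2*j + 24)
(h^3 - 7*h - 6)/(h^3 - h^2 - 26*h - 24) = (h^2 - h - 6)/(h^2 - 2*h - 24)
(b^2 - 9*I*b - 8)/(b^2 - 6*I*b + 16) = (b - I)/(b + 2*I)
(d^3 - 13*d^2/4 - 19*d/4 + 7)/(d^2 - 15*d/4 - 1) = (4*d^2 + 3*d - 7)/(4*d + 1)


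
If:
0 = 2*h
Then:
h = 0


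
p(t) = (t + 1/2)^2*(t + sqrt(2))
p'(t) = (t + 1/2)^2 + (t + sqrt(2))*(2*t + 1)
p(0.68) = 2.92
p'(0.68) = 6.33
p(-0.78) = 0.05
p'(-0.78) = -0.28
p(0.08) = 0.50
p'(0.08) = 2.07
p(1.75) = 16.02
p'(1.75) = 19.30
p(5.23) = 218.15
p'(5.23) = 108.98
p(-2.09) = -1.71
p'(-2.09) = 4.68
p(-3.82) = -26.52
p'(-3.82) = 27.00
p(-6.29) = -163.46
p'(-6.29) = 89.99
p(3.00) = 54.07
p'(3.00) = 43.15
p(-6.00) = -138.72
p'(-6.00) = 80.69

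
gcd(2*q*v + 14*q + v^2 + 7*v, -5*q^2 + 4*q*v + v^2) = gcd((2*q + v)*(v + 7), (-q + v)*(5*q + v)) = 1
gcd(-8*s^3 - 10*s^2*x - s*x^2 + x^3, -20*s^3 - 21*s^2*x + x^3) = s + x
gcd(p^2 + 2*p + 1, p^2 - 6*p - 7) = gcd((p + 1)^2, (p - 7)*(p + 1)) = p + 1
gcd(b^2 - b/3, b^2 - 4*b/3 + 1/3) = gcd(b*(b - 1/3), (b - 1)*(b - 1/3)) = b - 1/3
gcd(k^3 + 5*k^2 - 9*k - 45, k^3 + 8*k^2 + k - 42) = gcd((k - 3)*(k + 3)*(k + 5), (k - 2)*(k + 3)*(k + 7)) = k + 3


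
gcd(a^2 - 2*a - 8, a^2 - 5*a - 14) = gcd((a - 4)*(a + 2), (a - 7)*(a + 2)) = a + 2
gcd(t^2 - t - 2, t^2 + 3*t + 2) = t + 1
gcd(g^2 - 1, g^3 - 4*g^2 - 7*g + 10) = g - 1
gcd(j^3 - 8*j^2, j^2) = j^2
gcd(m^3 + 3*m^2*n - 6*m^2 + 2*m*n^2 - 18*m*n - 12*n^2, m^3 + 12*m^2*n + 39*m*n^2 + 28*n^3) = m + n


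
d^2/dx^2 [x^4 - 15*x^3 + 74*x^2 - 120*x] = 12*x^2 - 90*x + 148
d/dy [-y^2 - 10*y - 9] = -2*y - 10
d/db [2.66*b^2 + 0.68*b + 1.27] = 5.32*b + 0.68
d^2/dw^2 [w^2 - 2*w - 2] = 2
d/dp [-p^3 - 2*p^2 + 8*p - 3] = -3*p^2 - 4*p + 8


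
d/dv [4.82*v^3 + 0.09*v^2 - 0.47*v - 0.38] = 14.46*v^2 + 0.18*v - 0.47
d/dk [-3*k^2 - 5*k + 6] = -6*k - 5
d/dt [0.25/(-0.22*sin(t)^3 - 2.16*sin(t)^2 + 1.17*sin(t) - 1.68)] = (0.165*sin(t)^2 + 1.08*sin(t) - 0.2925)*cos(t)/(0.22*sin(t)^3 + 2.16*sin(t)^2 - 1.17*sin(t) + 1.68)^2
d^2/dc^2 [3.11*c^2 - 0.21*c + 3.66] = 6.22000000000000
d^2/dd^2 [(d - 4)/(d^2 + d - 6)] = 2*(3*(1 - d)*(d^2 + d - 6) + (d - 4)*(2*d + 1)^2)/(d^2 + d - 6)^3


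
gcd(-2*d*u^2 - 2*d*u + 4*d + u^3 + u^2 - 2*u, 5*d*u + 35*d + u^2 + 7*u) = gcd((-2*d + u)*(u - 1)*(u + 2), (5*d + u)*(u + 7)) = 1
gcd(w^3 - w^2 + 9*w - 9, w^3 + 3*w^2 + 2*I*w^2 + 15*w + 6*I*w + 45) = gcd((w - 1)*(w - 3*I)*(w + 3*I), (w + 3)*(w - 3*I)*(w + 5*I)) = w - 3*I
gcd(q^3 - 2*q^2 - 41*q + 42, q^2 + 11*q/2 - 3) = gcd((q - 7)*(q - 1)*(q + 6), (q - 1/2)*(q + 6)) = q + 6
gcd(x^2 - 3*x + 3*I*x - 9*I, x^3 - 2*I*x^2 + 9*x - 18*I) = x + 3*I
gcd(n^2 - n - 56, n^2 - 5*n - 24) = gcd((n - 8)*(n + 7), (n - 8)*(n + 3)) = n - 8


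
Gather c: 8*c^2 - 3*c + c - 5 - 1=8*c^2 - 2*c - 6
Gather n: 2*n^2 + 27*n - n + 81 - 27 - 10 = 2*n^2 + 26*n + 44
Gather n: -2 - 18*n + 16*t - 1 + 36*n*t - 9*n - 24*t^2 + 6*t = n*(36*t - 27) - 24*t^2 + 22*t - 3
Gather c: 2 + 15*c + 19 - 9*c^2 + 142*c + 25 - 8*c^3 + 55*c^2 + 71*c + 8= -8*c^3 + 46*c^2 + 228*c + 54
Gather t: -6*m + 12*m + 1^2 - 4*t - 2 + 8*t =6*m + 4*t - 1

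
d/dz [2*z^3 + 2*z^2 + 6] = 2*z*(3*z + 2)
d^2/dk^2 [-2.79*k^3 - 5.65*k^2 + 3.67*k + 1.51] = -16.74*k - 11.3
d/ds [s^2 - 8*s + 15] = 2*s - 8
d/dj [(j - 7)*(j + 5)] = 2*j - 2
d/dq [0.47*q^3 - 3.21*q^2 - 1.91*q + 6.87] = 1.41*q^2 - 6.42*q - 1.91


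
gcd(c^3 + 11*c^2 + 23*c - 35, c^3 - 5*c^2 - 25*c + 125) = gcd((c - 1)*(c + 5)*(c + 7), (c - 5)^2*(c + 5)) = c + 5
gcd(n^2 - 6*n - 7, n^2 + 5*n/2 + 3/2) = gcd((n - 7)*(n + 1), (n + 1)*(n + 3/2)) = n + 1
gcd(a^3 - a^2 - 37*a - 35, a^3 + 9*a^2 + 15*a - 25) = a + 5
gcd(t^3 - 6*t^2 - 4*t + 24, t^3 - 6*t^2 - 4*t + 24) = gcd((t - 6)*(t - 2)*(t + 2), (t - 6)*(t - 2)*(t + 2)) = t^3 - 6*t^2 - 4*t + 24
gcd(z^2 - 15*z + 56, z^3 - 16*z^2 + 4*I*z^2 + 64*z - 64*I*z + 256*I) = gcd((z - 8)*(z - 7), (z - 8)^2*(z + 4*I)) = z - 8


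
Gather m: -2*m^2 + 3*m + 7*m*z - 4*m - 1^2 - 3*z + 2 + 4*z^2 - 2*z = -2*m^2 + m*(7*z - 1) + 4*z^2 - 5*z + 1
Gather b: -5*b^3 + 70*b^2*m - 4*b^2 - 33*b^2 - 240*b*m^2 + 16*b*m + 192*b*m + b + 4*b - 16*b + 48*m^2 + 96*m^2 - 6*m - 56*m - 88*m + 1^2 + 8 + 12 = -5*b^3 + b^2*(70*m - 37) + b*(-240*m^2 + 208*m - 11) + 144*m^2 - 150*m + 21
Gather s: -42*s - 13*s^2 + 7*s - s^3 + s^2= -s^3 - 12*s^2 - 35*s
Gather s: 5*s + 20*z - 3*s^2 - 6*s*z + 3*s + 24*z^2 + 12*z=-3*s^2 + s*(8 - 6*z) + 24*z^2 + 32*z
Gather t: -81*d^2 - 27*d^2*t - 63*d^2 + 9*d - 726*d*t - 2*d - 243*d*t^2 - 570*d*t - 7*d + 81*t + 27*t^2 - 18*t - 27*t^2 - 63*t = -144*d^2 - 243*d*t^2 + t*(-27*d^2 - 1296*d)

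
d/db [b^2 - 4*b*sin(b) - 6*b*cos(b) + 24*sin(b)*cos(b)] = 6*b*sin(b) - 4*b*cos(b) + 2*b - 4*sin(b) - 6*cos(b) + 24*cos(2*b)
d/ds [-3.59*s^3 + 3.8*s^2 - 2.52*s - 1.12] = -10.77*s^2 + 7.6*s - 2.52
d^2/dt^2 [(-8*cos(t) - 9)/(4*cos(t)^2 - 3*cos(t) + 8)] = (-288*(1 - cos(2*t))^2*cos(t) - 168*(1 - cos(2*t))^2 - 1261*cos(t) + 399*cos(2*t)/2 + 273*cos(3*t) + 64*cos(5*t) + 1683/2)/(3*cos(t) - 2*cos(2*t) - 10)^3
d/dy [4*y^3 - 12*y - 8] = 12*y^2 - 12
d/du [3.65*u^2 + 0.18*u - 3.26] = 7.3*u + 0.18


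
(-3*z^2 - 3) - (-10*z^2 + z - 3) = 7*z^2 - z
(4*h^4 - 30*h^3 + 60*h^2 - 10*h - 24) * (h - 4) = 4*h^5 - 46*h^4 + 180*h^3 - 250*h^2 + 16*h + 96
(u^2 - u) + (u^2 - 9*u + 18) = 2*u^2 - 10*u + 18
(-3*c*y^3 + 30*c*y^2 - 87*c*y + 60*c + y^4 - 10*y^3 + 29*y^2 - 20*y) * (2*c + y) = -6*c^2*y^3 + 60*c^2*y^2 - 174*c^2*y + 120*c^2 - c*y^4 + 10*c*y^3 - 29*c*y^2 + 20*c*y + y^5 - 10*y^4 + 29*y^3 - 20*y^2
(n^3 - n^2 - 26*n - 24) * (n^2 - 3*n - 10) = n^5 - 4*n^4 - 33*n^3 + 64*n^2 + 332*n + 240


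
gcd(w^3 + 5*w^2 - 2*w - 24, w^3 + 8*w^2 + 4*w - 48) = w^2 + 2*w - 8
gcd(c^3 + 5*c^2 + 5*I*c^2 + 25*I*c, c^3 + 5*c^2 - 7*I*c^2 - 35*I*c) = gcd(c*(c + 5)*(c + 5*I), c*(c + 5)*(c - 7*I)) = c^2 + 5*c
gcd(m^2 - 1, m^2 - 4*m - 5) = m + 1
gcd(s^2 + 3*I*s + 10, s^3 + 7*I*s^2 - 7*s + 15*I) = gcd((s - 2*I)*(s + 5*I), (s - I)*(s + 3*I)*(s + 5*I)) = s + 5*I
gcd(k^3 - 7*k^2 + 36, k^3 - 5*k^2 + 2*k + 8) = 1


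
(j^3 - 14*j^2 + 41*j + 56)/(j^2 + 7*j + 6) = (j^2 - 15*j + 56)/(j + 6)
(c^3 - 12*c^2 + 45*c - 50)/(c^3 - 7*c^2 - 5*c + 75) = (c - 2)/(c + 3)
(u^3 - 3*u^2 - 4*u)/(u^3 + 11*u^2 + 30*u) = (u^2 - 3*u - 4)/(u^2 + 11*u + 30)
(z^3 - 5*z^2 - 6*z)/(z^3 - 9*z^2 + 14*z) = (z^2 - 5*z - 6)/(z^2 - 9*z + 14)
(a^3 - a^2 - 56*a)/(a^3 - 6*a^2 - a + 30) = a*(a^2 - a - 56)/(a^3 - 6*a^2 - a + 30)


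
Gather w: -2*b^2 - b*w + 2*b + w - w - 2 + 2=-2*b^2 - b*w + 2*b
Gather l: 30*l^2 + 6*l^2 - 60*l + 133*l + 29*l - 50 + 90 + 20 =36*l^2 + 102*l + 60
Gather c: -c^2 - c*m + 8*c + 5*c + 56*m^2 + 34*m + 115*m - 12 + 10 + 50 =-c^2 + c*(13 - m) + 56*m^2 + 149*m + 48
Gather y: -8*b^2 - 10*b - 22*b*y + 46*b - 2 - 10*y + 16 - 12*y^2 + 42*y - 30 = -8*b^2 + 36*b - 12*y^2 + y*(32 - 22*b) - 16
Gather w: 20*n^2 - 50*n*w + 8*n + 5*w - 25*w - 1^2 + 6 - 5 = 20*n^2 + 8*n + w*(-50*n - 20)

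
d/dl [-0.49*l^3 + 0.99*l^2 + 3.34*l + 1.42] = -1.47*l^2 + 1.98*l + 3.34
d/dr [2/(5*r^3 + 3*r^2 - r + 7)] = 2*(-15*r^2 - 6*r + 1)/(5*r^3 + 3*r^2 - r + 7)^2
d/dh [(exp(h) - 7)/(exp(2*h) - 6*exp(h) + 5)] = (-2*(exp(h) - 7)*(exp(h) - 3) + exp(2*h) - 6*exp(h) + 5)*exp(h)/(exp(2*h) - 6*exp(h) + 5)^2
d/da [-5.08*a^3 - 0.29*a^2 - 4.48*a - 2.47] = -15.24*a^2 - 0.58*a - 4.48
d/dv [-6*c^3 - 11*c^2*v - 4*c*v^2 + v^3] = -11*c^2 - 8*c*v + 3*v^2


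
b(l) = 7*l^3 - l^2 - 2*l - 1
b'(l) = 21*l^2 - 2*l - 2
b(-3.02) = -196.89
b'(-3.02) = 195.57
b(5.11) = 896.70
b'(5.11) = 536.13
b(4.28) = 520.94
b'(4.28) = 374.13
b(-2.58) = -122.71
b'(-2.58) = 142.94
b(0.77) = 0.06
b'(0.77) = 8.91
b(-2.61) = -127.05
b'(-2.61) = 146.27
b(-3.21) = -236.42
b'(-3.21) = 220.81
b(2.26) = 70.17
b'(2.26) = 100.74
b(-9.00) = -5167.00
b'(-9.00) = 1717.00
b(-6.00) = -1537.00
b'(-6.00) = 766.00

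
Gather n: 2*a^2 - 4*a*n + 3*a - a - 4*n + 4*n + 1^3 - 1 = 2*a^2 - 4*a*n + 2*a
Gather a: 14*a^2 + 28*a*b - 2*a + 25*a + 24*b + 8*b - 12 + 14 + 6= 14*a^2 + a*(28*b + 23) + 32*b + 8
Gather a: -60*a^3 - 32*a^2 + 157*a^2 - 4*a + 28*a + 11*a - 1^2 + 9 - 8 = -60*a^3 + 125*a^2 + 35*a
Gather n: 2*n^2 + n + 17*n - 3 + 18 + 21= 2*n^2 + 18*n + 36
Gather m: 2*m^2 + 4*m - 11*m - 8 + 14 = 2*m^2 - 7*m + 6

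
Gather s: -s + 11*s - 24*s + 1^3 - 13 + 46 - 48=-14*s - 14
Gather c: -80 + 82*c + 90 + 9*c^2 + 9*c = 9*c^2 + 91*c + 10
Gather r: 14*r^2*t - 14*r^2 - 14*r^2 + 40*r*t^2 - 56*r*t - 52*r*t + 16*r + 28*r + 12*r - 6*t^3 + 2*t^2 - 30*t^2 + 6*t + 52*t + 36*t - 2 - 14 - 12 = r^2*(14*t - 28) + r*(40*t^2 - 108*t + 56) - 6*t^3 - 28*t^2 + 94*t - 28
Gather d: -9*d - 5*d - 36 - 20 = -14*d - 56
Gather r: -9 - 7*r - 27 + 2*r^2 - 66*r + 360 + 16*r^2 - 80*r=18*r^2 - 153*r + 324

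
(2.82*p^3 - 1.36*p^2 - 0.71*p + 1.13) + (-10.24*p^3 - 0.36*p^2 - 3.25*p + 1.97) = -7.42*p^3 - 1.72*p^2 - 3.96*p + 3.1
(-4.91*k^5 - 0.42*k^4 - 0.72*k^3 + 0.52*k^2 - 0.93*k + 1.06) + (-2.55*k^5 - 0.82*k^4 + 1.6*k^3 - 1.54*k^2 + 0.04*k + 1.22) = -7.46*k^5 - 1.24*k^4 + 0.88*k^3 - 1.02*k^2 - 0.89*k + 2.28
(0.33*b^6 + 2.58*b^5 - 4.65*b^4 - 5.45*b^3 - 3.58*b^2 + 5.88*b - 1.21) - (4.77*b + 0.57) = 0.33*b^6 + 2.58*b^5 - 4.65*b^4 - 5.45*b^3 - 3.58*b^2 + 1.11*b - 1.78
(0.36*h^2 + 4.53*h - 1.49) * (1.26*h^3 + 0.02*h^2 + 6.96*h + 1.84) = 0.4536*h^5 + 5.715*h^4 + 0.7188*h^3 + 32.1614*h^2 - 2.0352*h - 2.7416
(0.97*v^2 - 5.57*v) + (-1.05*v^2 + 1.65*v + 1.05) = -0.0800000000000001*v^2 - 3.92*v + 1.05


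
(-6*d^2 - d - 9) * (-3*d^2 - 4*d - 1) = 18*d^4 + 27*d^3 + 37*d^2 + 37*d + 9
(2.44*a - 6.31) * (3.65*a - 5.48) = 8.906*a^2 - 36.4027*a + 34.5788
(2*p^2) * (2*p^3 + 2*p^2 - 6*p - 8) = 4*p^5 + 4*p^4 - 12*p^3 - 16*p^2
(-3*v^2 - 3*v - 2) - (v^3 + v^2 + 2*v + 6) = -v^3 - 4*v^2 - 5*v - 8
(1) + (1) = 2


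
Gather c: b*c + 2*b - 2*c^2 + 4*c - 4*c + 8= b*c + 2*b - 2*c^2 + 8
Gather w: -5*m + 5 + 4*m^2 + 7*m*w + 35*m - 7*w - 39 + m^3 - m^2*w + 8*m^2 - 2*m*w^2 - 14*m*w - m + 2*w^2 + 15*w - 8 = m^3 + 12*m^2 + 29*m + w^2*(2 - 2*m) + w*(-m^2 - 7*m + 8) - 42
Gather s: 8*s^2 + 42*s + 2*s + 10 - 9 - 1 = 8*s^2 + 44*s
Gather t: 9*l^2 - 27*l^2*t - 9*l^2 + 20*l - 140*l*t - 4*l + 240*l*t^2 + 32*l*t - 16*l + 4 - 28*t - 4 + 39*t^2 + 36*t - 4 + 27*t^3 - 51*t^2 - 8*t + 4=27*t^3 + t^2*(240*l - 12) + t*(-27*l^2 - 108*l)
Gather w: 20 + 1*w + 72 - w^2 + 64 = -w^2 + w + 156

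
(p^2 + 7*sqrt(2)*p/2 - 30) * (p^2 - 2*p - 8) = p^4 - 2*p^3 + 7*sqrt(2)*p^3/2 - 38*p^2 - 7*sqrt(2)*p^2 - 28*sqrt(2)*p + 60*p + 240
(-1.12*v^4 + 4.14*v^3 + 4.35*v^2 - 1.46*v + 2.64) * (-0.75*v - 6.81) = 0.84*v^5 + 4.5222*v^4 - 31.4559*v^3 - 28.5285*v^2 + 7.9626*v - 17.9784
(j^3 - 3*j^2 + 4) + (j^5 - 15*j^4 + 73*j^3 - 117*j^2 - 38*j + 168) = j^5 - 15*j^4 + 74*j^3 - 120*j^2 - 38*j + 172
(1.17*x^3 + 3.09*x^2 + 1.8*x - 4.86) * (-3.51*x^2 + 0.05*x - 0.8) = -4.1067*x^5 - 10.7874*x^4 - 7.0995*x^3 + 14.6766*x^2 - 1.683*x + 3.888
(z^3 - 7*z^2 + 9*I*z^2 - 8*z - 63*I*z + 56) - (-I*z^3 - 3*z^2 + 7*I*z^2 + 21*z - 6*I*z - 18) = z^3 + I*z^3 - 4*z^2 + 2*I*z^2 - 29*z - 57*I*z + 74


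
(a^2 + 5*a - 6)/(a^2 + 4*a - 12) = (a - 1)/(a - 2)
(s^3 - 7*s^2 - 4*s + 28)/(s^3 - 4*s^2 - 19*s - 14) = (s - 2)/(s + 1)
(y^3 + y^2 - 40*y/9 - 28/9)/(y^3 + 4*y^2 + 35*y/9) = (3*y^2 - 4*y - 4)/(y*(3*y + 5))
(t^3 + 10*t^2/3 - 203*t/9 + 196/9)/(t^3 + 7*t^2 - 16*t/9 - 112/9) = (3*t - 7)/(3*t + 4)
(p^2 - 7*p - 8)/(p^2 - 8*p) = (p + 1)/p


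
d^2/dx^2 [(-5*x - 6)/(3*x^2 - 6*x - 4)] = 6*(12*(x - 1)^2*(5*x + 6) + (15*x - 4)*(-3*x^2 + 6*x + 4))/(-3*x^2 + 6*x + 4)^3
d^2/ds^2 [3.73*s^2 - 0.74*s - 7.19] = 7.46000000000000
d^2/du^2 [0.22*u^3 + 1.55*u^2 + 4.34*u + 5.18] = 1.32*u + 3.1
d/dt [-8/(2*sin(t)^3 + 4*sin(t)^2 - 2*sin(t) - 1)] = 16*(8*sin(2*t) - cos(t) - 3*cos(3*t))/(-sin(t) - sin(3*t) - 4*cos(2*t) + 2)^2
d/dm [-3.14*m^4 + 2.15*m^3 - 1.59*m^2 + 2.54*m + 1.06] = -12.56*m^3 + 6.45*m^2 - 3.18*m + 2.54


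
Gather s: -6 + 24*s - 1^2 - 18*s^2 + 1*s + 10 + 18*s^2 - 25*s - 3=0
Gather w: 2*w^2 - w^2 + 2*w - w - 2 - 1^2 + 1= w^2 + w - 2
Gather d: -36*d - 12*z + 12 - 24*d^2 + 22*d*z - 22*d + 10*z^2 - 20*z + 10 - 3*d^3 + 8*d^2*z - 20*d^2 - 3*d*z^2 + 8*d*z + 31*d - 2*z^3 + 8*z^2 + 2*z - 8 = -3*d^3 + d^2*(8*z - 44) + d*(-3*z^2 + 30*z - 27) - 2*z^3 + 18*z^2 - 30*z + 14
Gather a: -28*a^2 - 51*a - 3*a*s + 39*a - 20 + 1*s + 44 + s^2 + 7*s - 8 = -28*a^2 + a*(-3*s - 12) + s^2 + 8*s + 16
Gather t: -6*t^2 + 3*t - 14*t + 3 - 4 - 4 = -6*t^2 - 11*t - 5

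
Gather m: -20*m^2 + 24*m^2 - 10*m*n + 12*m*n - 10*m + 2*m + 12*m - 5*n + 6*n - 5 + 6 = 4*m^2 + m*(2*n + 4) + n + 1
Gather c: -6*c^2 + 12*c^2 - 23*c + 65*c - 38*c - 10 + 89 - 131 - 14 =6*c^2 + 4*c - 66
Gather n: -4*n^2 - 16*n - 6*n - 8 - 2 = -4*n^2 - 22*n - 10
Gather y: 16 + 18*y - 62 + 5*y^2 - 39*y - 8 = 5*y^2 - 21*y - 54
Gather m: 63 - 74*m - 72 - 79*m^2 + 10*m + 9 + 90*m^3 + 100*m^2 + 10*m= 90*m^3 + 21*m^2 - 54*m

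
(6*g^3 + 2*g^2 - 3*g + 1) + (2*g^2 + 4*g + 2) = 6*g^3 + 4*g^2 + g + 3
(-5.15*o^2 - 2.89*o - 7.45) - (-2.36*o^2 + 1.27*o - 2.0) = -2.79*o^2 - 4.16*o - 5.45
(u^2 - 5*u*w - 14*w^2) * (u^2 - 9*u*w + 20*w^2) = u^4 - 14*u^3*w + 51*u^2*w^2 + 26*u*w^3 - 280*w^4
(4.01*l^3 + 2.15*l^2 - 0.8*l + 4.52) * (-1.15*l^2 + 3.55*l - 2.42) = -4.6115*l^5 + 11.763*l^4 - 1.1517*l^3 - 13.241*l^2 + 17.982*l - 10.9384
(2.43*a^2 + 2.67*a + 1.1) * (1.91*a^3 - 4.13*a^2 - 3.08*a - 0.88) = 4.6413*a^5 - 4.9362*a^4 - 16.4105*a^3 - 14.905*a^2 - 5.7376*a - 0.968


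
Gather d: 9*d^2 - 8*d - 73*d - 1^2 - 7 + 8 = 9*d^2 - 81*d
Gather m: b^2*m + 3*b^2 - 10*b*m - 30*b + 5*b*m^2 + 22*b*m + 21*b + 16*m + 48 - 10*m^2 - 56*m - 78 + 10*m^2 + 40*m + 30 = 3*b^2 + 5*b*m^2 - 9*b + m*(b^2 + 12*b)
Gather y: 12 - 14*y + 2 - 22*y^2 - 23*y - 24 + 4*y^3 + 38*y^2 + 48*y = 4*y^3 + 16*y^2 + 11*y - 10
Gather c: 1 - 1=0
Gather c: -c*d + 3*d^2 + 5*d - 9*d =-c*d + 3*d^2 - 4*d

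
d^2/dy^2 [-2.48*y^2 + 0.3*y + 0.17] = -4.96000000000000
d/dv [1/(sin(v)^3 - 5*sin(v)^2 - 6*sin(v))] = (-3*cos(v) + 10/tan(v) + 6*cos(v)/sin(v)^2)/((sin(v) - 6)^2*(sin(v) + 1)^2)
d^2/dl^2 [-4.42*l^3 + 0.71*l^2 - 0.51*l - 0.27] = 1.42 - 26.52*l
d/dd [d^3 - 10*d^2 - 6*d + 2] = 3*d^2 - 20*d - 6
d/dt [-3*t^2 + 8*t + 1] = 8 - 6*t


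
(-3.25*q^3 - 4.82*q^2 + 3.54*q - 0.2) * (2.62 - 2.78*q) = 9.035*q^4 + 4.8846*q^3 - 22.4696*q^2 + 9.8308*q - 0.524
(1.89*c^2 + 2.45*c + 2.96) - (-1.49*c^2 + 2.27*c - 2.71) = 3.38*c^2 + 0.18*c + 5.67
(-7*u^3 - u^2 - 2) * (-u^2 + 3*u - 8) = 7*u^5 - 20*u^4 + 53*u^3 + 10*u^2 - 6*u + 16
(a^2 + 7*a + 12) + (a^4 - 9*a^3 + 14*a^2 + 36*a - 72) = a^4 - 9*a^3 + 15*a^2 + 43*a - 60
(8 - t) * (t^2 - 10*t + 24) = -t^3 + 18*t^2 - 104*t + 192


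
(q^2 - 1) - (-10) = q^2 + 9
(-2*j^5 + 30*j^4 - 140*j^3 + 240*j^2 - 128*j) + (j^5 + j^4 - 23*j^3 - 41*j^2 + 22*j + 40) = -j^5 + 31*j^4 - 163*j^3 + 199*j^2 - 106*j + 40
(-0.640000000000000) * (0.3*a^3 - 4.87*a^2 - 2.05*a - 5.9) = -0.192*a^3 + 3.1168*a^2 + 1.312*a + 3.776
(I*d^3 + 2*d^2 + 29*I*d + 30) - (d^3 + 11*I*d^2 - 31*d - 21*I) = -d^3 + I*d^3 + 2*d^2 - 11*I*d^2 + 31*d + 29*I*d + 30 + 21*I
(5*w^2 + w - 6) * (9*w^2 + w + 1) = 45*w^4 + 14*w^3 - 48*w^2 - 5*w - 6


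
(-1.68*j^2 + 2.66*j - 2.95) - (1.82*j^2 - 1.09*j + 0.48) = -3.5*j^2 + 3.75*j - 3.43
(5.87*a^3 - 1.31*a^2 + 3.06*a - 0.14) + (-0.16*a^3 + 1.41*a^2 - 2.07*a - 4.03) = 5.71*a^3 + 0.0999999999999999*a^2 + 0.99*a - 4.17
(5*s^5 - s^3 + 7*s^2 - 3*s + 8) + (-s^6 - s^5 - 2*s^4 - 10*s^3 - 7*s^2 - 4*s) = -s^6 + 4*s^5 - 2*s^4 - 11*s^3 - 7*s + 8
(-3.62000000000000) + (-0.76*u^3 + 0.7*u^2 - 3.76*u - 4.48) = -0.76*u^3 + 0.7*u^2 - 3.76*u - 8.1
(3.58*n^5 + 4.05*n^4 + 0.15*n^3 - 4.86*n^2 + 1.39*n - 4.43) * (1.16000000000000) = 4.1528*n^5 + 4.698*n^4 + 0.174*n^3 - 5.6376*n^2 + 1.6124*n - 5.1388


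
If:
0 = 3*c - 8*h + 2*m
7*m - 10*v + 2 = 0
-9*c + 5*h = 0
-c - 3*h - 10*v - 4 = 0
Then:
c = -60/463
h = -108/463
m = -342/463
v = -734/2315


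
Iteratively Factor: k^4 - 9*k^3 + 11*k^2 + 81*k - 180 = (k - 4)*(k^3 - 5*k^2 - 9*k + 45) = (k - 5)*(k - 4)*(k^2 - 9) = (k - 5)*(k - 4)*(k - 3)*(k + 3)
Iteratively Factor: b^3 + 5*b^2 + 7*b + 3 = (b + 3)*(b^2 + 2*b + 1) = (b + 1)*(b + 3)*(b + 1)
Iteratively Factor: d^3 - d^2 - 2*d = (d + 1)*(d^2 - 2*d) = (d - 2)*(d + 1)*(d)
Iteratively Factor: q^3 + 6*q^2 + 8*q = (q)*(q^2 + 6*q + 8) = q*(q + 2)*(q + 4)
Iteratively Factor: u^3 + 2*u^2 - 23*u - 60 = (u + 3)*(u^2 - u - 20) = (u + 3)*(u + 4)*(u - 5)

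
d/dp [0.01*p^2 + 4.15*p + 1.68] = 0.02*p + 4.15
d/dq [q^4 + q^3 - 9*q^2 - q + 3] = 4*q^3 + 3*q^2 - 18*q - 1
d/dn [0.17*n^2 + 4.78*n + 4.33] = 0.34*n + 4.78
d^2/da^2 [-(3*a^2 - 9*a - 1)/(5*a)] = 2/(5*a^3)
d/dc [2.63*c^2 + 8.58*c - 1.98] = 5.26*c + 8.58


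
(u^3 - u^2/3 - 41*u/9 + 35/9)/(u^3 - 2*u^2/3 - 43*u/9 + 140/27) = 3*(u - 1)/(3*u - 4)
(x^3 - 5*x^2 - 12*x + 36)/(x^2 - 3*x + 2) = (x^2 - 3*x - 18)/(x - 1)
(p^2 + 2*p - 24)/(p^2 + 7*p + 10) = (p^2 + 2*p - 24)/(p^2 + 7*p + 10)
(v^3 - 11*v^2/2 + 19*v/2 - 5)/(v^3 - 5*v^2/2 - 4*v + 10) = (v - 1)/(v + 2)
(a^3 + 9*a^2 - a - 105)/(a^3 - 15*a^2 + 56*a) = (a^3 + 9*a^2 - a - 105)/(a*(a^2 - 15*a + 56))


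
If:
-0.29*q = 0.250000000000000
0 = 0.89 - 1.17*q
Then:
No Solution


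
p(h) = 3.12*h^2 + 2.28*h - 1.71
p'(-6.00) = -35.16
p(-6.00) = 96.93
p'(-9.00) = -53.88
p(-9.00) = 230.49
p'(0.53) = 5.59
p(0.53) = 0.37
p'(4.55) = 30.67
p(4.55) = 73.26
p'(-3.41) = -19.00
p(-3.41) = 26.79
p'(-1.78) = -8.83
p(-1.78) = 4.12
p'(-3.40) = -18.94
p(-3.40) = 26.61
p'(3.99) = 27.18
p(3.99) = 57.06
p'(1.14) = 9.39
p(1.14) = 4.94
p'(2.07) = 15.20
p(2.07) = 16.38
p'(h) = 6.24*h + 2.28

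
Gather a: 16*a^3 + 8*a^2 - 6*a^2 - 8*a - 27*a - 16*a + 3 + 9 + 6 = 16*a^3 + 2*a^2 - 51*a + 18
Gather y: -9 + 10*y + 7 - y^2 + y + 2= -y^2 + 11*y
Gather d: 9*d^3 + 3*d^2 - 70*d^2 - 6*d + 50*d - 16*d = 9*d^3 - 67*d^2 + 28*d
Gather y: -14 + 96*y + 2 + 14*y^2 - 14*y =14*y^2 + 82*y - 12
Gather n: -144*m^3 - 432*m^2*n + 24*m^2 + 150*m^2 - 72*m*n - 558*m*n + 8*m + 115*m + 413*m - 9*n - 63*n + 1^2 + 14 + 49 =-144*m^3 + 174*m^2 + 536*m + n*(-432*m^2 - 630*m - 72) + 64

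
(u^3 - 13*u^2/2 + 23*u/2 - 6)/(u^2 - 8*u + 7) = (u^2 - 11*u/2 + 6)/(u - 7)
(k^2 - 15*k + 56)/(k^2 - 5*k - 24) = (k - 7)/(k + 3)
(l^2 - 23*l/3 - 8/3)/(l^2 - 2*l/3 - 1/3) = (l - 8)/(l - 1)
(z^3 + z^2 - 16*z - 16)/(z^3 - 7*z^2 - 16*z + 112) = (z + 1)/(z - 7)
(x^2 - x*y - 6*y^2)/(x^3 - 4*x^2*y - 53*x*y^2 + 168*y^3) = (x + 2*y)/(x^2 - x*y - 56*y^2)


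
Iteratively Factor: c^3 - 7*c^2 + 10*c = (c - 2)*(c^2 - 5*c) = c*(c - 2)*(c - 5)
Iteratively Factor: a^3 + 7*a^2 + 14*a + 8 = (a + 2)*(a^2 + 5*a + 4) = (a + 2)*(a + 4)*(a + 1)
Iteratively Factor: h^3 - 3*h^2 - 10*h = (h + 2)*(h^2 - 5*h) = h*(h + 2)*(h - 5)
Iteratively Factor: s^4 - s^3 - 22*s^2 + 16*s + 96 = (s - 4)*(s^3 + 3*s^2 - 10*s - 24) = (s - 4)*(s - 3)*(s^2 + 6*s + 8) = (s - 4)*(s - 3)*(s + 4)*(s + 2)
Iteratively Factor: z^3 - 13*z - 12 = (z - 4)*(z^2 + 4*z + 3) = (z - 4)*(z + 3)*(z + 1)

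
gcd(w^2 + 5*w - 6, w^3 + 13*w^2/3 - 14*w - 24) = w + 6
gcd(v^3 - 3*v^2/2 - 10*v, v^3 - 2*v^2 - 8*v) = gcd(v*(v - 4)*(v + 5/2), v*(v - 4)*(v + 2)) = v^2 - 4*v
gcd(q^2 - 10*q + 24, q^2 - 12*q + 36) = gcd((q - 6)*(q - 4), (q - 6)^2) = q - 6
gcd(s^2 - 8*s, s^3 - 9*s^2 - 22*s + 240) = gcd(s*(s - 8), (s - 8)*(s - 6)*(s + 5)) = s - 8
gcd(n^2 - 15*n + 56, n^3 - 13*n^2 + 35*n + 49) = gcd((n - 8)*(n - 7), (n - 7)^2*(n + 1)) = n - 7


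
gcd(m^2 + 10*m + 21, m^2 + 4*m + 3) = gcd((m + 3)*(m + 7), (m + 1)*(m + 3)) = m + 3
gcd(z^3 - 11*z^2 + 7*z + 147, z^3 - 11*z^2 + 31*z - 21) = z - 7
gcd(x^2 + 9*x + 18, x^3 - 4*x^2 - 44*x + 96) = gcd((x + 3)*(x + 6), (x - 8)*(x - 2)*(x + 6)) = x + 6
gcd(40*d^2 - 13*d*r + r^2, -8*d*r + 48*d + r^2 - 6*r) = -8*d + r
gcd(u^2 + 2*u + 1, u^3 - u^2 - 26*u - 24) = u + 1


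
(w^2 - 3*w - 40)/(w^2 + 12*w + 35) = (w - 8)/(w + 7)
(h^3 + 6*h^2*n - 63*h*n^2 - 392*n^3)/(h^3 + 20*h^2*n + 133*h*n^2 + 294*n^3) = (h - 8*n)/(h + 6*n)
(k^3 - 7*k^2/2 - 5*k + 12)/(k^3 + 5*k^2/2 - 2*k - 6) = (k - 4)/(k + 2)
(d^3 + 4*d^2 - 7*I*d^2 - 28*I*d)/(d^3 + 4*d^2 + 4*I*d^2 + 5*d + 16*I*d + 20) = d*(d - 7*I)/(d^2 + 4*I*d + 5)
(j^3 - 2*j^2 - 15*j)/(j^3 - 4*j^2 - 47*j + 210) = j*(j + 3)/(j^2 + j - 42)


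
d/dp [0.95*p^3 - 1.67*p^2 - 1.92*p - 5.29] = 2.85*p^2 - 3.34*p - 1.92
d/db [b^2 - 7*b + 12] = 2*b - 7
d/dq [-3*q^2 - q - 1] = -6*q - 1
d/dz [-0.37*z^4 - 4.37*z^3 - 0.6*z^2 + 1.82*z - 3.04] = -1.48*z^3 - 13.11*z^2 - 1.2*z + 1.82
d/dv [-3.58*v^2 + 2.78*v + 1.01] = 2.78 - 7.16*v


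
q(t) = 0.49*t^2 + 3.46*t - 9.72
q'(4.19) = 7.57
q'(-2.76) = 0.76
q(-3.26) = -15.79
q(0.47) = -7.99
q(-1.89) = -14.51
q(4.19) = 13.38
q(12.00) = 102.36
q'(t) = 0.98*t + 3.46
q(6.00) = 28.68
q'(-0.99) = 2.49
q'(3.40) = 6.79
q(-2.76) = -15.54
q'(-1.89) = 1.61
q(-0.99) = -12.67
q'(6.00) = 9.34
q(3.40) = 7.71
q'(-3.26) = 0.27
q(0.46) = -8.02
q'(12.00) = 15.22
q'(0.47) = 3.92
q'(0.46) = 3.91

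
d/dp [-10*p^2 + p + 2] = 1 - 20*p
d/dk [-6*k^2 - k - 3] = -12*k - 1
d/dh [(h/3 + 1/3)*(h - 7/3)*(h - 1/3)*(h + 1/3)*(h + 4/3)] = 5*h^4/3 - 38*h^2/9 - 56*h/27 + 37/243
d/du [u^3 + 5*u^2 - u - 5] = 3*u^2 + 10*u - 1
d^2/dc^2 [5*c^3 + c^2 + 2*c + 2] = 30*c + 2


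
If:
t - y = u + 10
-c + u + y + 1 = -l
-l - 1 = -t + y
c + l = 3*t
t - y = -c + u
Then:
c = -10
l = 7/4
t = -11/4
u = -29/4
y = -11/2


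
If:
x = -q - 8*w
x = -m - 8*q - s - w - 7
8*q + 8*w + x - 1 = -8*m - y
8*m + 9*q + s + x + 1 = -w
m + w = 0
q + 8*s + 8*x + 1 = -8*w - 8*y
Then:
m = 1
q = -1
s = -8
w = -1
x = 9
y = 0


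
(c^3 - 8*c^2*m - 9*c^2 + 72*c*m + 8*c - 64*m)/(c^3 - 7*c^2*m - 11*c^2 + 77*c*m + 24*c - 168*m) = (c^2 - 8*c*m - c + 8*m)/(c^2 - 7*c*m - 3*c + 21*m)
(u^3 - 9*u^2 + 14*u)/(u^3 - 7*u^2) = (u - 2)/u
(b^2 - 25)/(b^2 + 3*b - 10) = (b - 5)/(b - 2)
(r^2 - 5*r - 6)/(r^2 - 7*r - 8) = (r - 6)/(r - 8)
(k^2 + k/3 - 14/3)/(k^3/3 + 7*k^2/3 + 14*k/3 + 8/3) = (3*k^2 + k - 14)/(k^3 + 7*k^2 + 14*k + 8)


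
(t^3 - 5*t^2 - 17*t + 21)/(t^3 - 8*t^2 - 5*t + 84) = (t - 1)/(t - 4)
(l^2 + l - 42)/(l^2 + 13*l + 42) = (l - 6)/(l + 6)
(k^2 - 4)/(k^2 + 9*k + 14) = (k - 2)/(k + 7)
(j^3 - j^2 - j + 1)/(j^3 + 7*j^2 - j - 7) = (j - 1)/(j + 7)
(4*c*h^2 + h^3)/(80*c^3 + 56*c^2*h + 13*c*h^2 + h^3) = h^2/(20*c^2 + 9*c*h + h^2)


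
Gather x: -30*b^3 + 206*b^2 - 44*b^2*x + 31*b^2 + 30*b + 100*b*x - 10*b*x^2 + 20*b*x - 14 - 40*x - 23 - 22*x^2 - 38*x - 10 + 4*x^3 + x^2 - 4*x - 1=-30*b^3 + 237*b^2 + 30*b + 4*x^3 + x^2*(-10*b - 21) + x*(-44*b^2 + 120*b - 82) - 48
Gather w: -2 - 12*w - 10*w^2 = -10*w^2 - 12*w - 2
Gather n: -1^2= -1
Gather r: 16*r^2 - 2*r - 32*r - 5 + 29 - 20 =16*r^2 - 34*r + 4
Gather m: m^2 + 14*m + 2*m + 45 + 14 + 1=m^2 + 16*m + 60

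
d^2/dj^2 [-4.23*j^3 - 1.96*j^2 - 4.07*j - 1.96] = -25.38*j - 3.92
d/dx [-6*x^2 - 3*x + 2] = -12*x - 3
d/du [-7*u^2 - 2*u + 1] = -14*u - 2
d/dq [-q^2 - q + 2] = -2*q - 1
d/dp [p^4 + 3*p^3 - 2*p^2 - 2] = p*(4*p^2 + 9*p - 4)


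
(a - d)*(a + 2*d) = a^2 + a*d - 2*d^2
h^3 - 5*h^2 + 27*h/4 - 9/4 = (h - 3)*(h - 3/2)*(h - 1/2)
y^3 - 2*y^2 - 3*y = y*(y - 3)*(y + 1)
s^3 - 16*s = s*(s - 4)*(s + 4)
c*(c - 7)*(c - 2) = c^3 - 9*c^2 + 14*c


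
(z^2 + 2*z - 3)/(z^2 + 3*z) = (z - 1)/z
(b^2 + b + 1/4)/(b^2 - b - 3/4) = (2*b + 1)/(2*b - 3)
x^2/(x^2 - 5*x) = x/(x - 5)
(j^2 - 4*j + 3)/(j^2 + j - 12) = (j - 1)/(j + 4)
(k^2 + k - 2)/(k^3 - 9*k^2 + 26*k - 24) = (k^2 + k - 2)/(k^3 - 9*k^2 + 26*k - 24)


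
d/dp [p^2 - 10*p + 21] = 2*p - 10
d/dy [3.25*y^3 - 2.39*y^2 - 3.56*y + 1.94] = 9.75*y^2 - 4.78*y - 3.56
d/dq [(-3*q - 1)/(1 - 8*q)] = -11/(8*q - 1)^2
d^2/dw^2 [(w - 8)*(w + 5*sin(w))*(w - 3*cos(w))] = -5*w^2*sin(w) + 3*w^2*cos(w) + 52*w*sin(w) + 30*w*sin(2*w) - 4*w*cos(w) + 6*w - 38*sin(w) - 240*sin(2*w) - 86*cos(w) - 30*cos(2*w) - 16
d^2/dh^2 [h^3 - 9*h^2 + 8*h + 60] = 6*h - 18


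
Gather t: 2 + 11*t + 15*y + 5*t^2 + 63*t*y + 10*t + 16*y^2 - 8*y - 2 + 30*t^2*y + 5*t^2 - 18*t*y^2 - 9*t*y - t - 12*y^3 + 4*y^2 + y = t^2*(30*y + 10) + t*(-18*y^2 + 54*y + 20) - 12*y^3 + 20*y^2 + 8*y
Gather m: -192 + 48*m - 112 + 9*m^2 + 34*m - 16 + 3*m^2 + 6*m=12*m^2 + 88*m - 320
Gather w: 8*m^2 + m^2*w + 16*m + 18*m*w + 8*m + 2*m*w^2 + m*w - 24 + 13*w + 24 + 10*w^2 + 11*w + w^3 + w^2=8*m^2 + 24*m + w^3 + w^2*(2*m + 11) + w*(m^2 + 19*m + 24)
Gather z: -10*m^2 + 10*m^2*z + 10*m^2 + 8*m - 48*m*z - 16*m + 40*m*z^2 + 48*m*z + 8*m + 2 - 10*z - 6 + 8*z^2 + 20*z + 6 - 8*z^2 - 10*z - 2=10*m^2*z + 40*m*z^2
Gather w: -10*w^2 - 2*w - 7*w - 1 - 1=-10*w^2 - 9*w - 2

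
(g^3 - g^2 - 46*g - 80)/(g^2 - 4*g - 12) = (g^2 - 3*g - 40)/(g - 6)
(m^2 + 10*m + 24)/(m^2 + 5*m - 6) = (m + 4)/(m - 1)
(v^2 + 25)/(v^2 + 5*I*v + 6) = (v^2 + 25)/(v^2 + 5*I*v + 6)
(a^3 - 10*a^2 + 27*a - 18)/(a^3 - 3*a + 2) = (a^2 - 9*a + 18)/(a^2 + a - 2)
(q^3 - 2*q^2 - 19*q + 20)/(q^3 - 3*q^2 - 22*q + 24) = (q - 5)/(q - 6)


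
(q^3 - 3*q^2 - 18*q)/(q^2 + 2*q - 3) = q*(q - 6)/(q - 1)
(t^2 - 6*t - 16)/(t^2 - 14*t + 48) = (t + 2)/(t - 6)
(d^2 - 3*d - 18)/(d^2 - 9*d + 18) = (d + 3)/(d - 3)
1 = 1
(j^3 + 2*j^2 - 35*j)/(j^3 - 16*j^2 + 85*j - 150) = j*(j + 7)/(j^2 - 11*j + 30)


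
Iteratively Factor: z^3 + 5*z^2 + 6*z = (z + 3)*(z^2 + 2*z) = (z + 2)*(z + 3)*(z)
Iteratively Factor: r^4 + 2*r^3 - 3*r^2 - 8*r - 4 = (r + 1)*(r^3 + r^2 - 4*r - 4) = (r - 2)*(r + 1)*(r^2 + 3*r + 2) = (r - 2)*(r + 1)*(r + 2)*(r + 1)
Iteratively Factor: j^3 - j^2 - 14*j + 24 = (j - 2)*(j^2 + j - 12) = (j - 2)*(j + 4)*(j - 3)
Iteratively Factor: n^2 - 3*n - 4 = (n + 1)*(n - 4)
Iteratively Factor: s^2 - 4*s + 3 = (s - 3)*(s - 1)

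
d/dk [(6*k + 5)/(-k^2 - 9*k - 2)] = (6*k^2 + 10*k + 33)/(k^4 + 18*k^3 + 85*k^2 + 36*k + 4)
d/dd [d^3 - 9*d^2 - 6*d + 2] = 3*d^2 - 18*d - 6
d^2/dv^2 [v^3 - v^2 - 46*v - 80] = 6*v - 2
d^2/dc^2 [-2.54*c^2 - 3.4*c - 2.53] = -5.08000000000000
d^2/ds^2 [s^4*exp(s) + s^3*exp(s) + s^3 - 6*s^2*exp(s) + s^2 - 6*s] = s^4*exp(s) + 9*s^3*exp(s) + 12*s^2*exp(s) - 18*s*exp(s) + 6*s - 12*exp(s) + 2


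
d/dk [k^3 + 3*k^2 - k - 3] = 3*k^2 + 6*k - 1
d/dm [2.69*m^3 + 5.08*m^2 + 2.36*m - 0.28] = 8.07*m^2 + 10.16*m + 2.36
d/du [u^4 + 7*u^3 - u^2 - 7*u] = 4*u^3 + 21*u^2 - 2*u - 7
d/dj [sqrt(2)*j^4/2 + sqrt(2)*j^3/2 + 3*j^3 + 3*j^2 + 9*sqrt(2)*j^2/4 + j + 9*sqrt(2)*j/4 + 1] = 2*sqrt(2)*j^3 + 3*sqrt(2)*j^2/2 + 9*j^2 + 6*j + 9*sqrt(2)*j/2 + 1 + 9*sqrt(2)/4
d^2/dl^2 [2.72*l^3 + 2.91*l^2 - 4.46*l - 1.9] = 16.32*l + 5.82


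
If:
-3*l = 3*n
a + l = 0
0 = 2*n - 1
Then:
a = 1/2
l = -1/2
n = 1/2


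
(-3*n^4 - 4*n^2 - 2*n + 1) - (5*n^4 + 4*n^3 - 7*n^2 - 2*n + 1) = -8*n^4 - 4*n^3 + 3*n^2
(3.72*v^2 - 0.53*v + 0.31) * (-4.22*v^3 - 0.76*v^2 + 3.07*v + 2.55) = -15.6984*v^5 - 0.5906*v^4 + 10.515*v^3 + 7.6233*v^2 - 0.3998*v + 0.7905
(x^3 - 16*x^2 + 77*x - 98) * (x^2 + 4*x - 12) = x^5 - 12*x^4 + x^3 + 402*x^2 - 1316*x + 1176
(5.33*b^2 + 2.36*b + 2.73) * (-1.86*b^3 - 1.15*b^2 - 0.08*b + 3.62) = -9.9138*b^5 - 10.5191*b^4 - 8.2182*b^3 + 15.9663*b^2 + 8.3248*b + 9.8826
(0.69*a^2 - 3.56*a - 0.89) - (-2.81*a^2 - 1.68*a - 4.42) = 3.5*a^2 - 1.88*a + 3.53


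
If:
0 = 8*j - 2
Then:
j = 1/4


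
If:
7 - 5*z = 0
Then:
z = 7/5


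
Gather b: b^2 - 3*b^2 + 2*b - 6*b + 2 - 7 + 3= -2*b^2 - 4*b - 2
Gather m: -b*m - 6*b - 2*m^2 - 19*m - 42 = -6*b - 2*m^2 + m*(-b - 19) - 42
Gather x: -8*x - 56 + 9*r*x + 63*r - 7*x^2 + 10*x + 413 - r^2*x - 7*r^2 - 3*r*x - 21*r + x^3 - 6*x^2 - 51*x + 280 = -7*r^2 + 42*r + x^3 - 13*x^2 + x*(-r^2 + 6*r - 49) + 637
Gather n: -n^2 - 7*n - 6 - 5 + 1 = -n^2 - 7*n - 10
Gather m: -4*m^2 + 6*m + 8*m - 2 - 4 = -4*m^2 + 14*m - 6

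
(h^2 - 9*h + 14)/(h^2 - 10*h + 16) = (h - 7)/(h - 8)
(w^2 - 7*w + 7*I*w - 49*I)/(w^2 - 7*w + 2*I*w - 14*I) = (w + 7*I)/(w + 2*I)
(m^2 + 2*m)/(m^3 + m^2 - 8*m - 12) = m/(m^2 - m - 6)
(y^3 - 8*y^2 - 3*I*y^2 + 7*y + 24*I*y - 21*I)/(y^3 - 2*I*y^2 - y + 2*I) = (y^2 - y*(7 + 3*I) + 21*I)/(y^2 + y*(1 - 2*I) - 2*I)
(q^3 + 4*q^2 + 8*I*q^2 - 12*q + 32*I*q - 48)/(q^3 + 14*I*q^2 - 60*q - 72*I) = (q + 4)/(q + 6*I)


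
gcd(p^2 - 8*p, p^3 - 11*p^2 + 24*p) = p^2 - 8*p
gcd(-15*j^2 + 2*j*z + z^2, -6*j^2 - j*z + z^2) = -3*j + z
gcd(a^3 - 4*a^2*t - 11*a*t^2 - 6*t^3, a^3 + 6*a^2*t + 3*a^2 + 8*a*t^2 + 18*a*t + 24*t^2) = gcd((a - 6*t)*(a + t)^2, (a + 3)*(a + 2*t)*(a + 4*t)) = 1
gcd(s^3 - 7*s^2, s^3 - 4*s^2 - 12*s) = s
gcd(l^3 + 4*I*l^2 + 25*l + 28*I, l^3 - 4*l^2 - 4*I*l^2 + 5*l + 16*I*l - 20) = l + I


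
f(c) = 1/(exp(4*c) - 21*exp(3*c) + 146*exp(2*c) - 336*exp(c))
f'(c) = (-4*exp(4*c) + 63*exp(3*c) - 292*exp(2*c) + 336*exp(c))/(exp(4*c) - 21*exp(3*c) + 146*exp(2*c) - 336*exp(c))^2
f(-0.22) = -0.01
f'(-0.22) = 0.00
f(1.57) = -0.02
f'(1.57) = -0.17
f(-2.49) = -0.04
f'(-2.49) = 0.04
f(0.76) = -0.00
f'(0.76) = -0.00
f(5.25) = 0.00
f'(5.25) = -0.00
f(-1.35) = -0.01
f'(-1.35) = 0.01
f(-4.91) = -0.40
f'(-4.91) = 0.40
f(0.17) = -0.00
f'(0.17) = 0.00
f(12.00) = 0.00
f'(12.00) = 0.00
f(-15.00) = -9729.22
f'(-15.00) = 9729.22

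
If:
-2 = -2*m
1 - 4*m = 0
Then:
No Solution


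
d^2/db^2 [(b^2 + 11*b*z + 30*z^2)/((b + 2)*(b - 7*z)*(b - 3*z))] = 2*((b + 2)^2*(b - 7*z)^2*(b - 3*z)^2 - (b + 2)^2*(b - 7*z)^2*(b - 3*z)*(2*b + 11*z) + (b + 2)^2*(b - 7*z)^2*(b^2 + 11*b*z + 30*z^2) - (b + 2)^2*(b - 7*z)*(b - 3*z)^2*(2*b + 11*z) + (b + 2)^2*(b - 7*z)*(b - 3*z)*(b^2 + 11*b*z + 30*z^2) + (b + 2)^2*(b - 3*z)^2*(b^2 + 11*b*z + 30*z^2) - (b + 2)*(b - 7*z)^2*(b - 3*z)^2*(2*b + 11*z) + (b + 2)*(b - 7*z)^2*(b - 3*z)*(b^2 + 11*b*z + 30*z^2) + (b + 2)*(b - 7*z)*(b - 3*z)^2*(b^2 + 11*b*z + 30*z^2) + (b - 7*z)^2*(b - 3*z)^2*(b^2 + 11*b*z + 30*z^2))/((b + 2)^3*(b - 7*z)^3*(b - 3*z)^3)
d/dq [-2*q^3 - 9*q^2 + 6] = 6*q*(-q - 3)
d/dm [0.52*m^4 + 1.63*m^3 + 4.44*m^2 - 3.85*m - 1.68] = 2.08*m^3 + 4.89*m^2 + 8.88*m - 3.85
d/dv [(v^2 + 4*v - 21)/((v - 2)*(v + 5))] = (-v^2 + 22*v + 23)/(v^4 + 6*v^3 - 11*v^2 - 60*v + 100)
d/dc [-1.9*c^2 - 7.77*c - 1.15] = -3.8*c - 7.77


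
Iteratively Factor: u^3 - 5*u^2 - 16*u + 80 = (u + 4)*(u^2 - 9*u + 20) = (u - 5)*(u + 4)*(u - 4)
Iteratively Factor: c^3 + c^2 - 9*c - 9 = (c + 3)*(c^2 - 2*c - 3) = (c - 3)*(c + 3)*(c + 1)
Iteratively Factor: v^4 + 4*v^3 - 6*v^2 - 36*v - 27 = (v - 3)*(v^3 + 7*v^2 + 15*v + 9) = (v - 3)*(v + 3)*(v^2 + 4*v + 3) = (v - 3)*(v + 1)*(v + 3)*(v + 3)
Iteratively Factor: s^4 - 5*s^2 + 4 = (s + 2)*(s^3 - 2*s^2 - s + 2) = (s - 1)*(s + 2)*(s^2 - s - 2) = (s - 1)*(s + 1)*(s + 2)*(s - 2)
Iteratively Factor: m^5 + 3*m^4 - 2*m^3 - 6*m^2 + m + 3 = (m + 3)*(m^4 - 2*m^2 + 1) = (m - 1)*(m + 3)*(m^3 + m^2 - m - 1) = (m - 1)^2*(m + 3)*(m^2 + 2*m + 1) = (m - 1)^2*(m + 1)*(m + 3)*(m + 1)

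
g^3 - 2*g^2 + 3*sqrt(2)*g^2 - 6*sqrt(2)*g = g*(g - 2)*(g + 3*sqrt(2))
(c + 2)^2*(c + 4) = c^3 + 8*c^2 + 20*c + 16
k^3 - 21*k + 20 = (k - 4)*(k - 1)*(k + 5)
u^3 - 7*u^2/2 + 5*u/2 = u*(u - 5/2)*(u - 1)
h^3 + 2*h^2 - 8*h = h*(h - 2)*(h + 4)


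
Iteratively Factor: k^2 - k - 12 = (k + 3)*(k - 4)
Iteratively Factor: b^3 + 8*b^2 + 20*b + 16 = (b + 2)*(b^2 + 6*b + 8) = (b + 2)^2*(b + 4)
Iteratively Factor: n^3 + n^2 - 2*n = (n - 1)*(n^2 + 2*n) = n*(n - 1)*(n + 2)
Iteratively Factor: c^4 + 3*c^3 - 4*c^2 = (c + 4)*(c^3 - c^2) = c*(c + 4)*(c^2 - c) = c^2*(c + 4)*(c - 1)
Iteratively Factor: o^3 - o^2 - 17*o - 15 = (o + 3)*(o^2 - 4*o - 5) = (o - 5)*(o + 3)*(o + 1)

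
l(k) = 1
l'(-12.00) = 0.00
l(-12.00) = 1.00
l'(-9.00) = 0.00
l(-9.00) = 1.00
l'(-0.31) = 0.00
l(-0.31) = 1.00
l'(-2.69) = 0.00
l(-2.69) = 1.00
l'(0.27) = 0.00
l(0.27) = 1.00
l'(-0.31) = 0.00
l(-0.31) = 1.00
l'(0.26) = 0.00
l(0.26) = 1.00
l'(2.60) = 0.00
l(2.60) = 1.00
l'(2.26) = 0.00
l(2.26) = 1.00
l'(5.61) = 0.00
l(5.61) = 1.00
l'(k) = 0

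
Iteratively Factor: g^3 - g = (g - 1)*(g^2 + g) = g*(g - 1)*(g + 1)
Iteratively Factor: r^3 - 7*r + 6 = (r - 2)*(r^2 + 2*r - 3) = (r - 2)*(r + 3)*(r - 1)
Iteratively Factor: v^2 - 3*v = (v)*(v - 3)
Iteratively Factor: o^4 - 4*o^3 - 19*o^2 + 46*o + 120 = (o + 3)*(o^3 - 7*o^2 + 2*o + 40) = (o - 5)*(o + 3)*(o^2 - 2*o - 8) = (o - 5)*(o + 2)*(o + 3)*(o - 4)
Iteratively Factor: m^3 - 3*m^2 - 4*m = (m)*(m^2 - 3*m - 4) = m*(m - 4)*(m + 1)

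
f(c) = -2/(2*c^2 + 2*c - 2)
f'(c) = -2*(-4*c - 2)/(2*c^2 + 2*c - 2)^2 = (2*c + 1)/(c^2 + c - 1)^2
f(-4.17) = -0.08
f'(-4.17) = -0.05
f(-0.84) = 0.88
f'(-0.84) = -0.53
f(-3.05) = -0.19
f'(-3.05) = -0.18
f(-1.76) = -2.96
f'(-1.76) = -22.11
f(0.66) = -10.46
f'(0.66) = 253.85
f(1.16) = -0.66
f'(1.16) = 1.46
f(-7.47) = -0.02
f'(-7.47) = -0.01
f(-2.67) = -0.29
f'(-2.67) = -0.36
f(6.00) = -0.02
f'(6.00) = 0.01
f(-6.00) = -0.03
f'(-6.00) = -0.01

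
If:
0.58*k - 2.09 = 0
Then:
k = 3.60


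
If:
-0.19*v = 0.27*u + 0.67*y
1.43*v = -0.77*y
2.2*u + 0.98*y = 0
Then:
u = 0.00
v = 0.00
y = 0.00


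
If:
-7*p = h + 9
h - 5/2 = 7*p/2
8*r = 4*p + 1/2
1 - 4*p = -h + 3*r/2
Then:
No Solution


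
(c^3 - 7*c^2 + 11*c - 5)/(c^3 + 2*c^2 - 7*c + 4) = (c - 5)/(c + 4)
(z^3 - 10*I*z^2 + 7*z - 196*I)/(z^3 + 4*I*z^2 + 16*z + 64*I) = (z^2 - 14*I*z - 49)/(z^2 + 16)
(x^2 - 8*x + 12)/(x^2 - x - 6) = (-x^2 + 8*x - 12)/(-x^2 + x + 6)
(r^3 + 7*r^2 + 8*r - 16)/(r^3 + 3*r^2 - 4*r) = (r + 4)/r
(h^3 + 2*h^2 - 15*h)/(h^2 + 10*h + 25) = h*(h - 3)/(h + 5)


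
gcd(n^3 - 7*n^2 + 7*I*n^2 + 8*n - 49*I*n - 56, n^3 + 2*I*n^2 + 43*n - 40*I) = n^2 + 7*I*n + 8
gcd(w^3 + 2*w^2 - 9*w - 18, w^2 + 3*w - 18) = w - 3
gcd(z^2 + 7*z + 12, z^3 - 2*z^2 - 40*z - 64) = z + 4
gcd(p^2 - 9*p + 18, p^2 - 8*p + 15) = p - 3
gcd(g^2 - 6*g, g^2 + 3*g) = g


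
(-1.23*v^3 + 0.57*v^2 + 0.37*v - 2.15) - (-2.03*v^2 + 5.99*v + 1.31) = -1.23*v^3 + 2.6*v^2 - 5.62*v - 3.46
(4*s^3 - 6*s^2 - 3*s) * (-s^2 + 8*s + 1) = -4*s^5 + 38*s^4 - 41*s^3 - 30*s^2 - 3*s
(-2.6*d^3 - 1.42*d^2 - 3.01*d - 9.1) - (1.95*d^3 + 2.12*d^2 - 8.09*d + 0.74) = -4.55*d^3 - 3.54*d^2 + 5.08*d - 9.84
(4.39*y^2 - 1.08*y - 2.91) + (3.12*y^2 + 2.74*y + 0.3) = 7.51*y^2 + 1.66*y - 2.61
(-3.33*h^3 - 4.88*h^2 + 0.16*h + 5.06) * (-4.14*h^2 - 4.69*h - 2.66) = 13.7862*h^5 + 35.8209*h^4 + 31.0826*h^3 - 8.718*h^2 - 24.157*h - 13.4596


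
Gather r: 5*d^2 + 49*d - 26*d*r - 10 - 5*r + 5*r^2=5*d^2 + 49*d + 5*r^2 + r*(-26*d - 5) - 10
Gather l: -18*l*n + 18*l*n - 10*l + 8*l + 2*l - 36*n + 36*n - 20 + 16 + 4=0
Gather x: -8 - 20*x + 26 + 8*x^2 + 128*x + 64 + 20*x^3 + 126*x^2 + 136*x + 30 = 20*x^3 + 134*x^2 + 244*x + 112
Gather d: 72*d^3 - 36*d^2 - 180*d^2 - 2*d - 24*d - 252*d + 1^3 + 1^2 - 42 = 72*d^3 - 216*d^2 - 278*d - 40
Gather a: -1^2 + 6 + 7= 12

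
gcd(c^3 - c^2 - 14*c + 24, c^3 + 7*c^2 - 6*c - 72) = c^2 + c - 12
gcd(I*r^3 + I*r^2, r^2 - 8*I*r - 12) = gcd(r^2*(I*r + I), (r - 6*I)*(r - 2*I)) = 1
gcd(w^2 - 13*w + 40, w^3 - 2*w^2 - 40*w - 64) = w - 8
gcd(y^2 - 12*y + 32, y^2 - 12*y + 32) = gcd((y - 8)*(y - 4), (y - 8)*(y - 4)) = y^2 - 12*y + 32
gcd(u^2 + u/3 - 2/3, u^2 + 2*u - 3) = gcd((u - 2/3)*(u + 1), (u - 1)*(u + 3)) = 1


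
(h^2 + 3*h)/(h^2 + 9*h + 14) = h*(h + 3)/(h^2 + 9*h + 14)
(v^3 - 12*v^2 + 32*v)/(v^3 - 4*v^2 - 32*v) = (v - 4)/(v + 4)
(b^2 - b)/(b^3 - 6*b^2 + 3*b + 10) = b*(b - 1)/(b^3 - 6*b^2 + 3*b + 10)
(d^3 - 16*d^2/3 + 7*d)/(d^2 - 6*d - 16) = d*(-3*d^2 + 16*d - 21)/(3*(-d^2 + 6*d + 16))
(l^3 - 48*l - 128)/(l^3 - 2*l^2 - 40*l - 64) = (l + 4)/(l + 2)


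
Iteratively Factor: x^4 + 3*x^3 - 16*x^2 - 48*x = (x)*(x^3 + 3*x^2 - 16*x - 48) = x*(x - 4)*(x^2 + 7*x + 12) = x*(x - 4)*(x + 3)*(x + 4)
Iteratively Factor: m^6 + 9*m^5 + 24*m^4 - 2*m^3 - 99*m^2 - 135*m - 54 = (m + 1)*(m^5 + 8*m^4 + 16*m^3 - 18*m^2 - 81*m - 54) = (m + 1)^2*(m^4 + 7*m^3 + 9*m^2 - 27*m - 54) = (m + 1)^2*(m + 3)*(m^3 + 4*m^2 - 3*m - 18) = (m + 1)^2*(m + 3)^2*(m^2 + m - 6) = (m + 1)^2*(m + 3)^3*(m - 2)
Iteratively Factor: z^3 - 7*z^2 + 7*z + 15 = (z + 1)*(z^2 - 8*z + 15) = (z - 3)*(z + 1)*(z - 5)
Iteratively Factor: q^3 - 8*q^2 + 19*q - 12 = (q - 4)*(q^2 - 4*q + 3) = (q - 4)*(q - 3)*(q - 1)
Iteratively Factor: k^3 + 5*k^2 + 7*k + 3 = (k + 1)*(k^2 + 4*k + 3) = (k + 1)*(k + 3)*(k + 1)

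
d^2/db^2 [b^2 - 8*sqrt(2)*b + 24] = 2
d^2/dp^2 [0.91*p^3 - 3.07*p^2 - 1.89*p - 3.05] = 5.46*p - 6.14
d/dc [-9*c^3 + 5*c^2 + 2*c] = -27*c^2 + 10*c + 2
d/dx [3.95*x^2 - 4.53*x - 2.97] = 7.9*x - 4.53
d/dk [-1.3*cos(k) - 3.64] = 1.3*sin(k)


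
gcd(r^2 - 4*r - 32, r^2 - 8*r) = r - 8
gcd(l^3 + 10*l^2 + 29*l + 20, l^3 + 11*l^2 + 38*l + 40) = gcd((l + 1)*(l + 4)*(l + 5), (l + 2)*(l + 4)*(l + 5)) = l^2 + 9*l + 20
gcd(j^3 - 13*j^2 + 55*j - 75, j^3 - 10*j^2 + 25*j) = j^2 - 10*j + 25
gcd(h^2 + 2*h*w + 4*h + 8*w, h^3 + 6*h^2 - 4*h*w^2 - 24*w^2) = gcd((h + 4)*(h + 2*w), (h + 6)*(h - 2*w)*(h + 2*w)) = h + 2*w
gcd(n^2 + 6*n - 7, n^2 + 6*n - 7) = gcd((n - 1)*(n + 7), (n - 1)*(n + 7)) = n^2 + 6*n - 7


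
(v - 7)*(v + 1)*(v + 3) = v^3 - 3*v^2 - 25*v - 21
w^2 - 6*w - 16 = (w - 8)*(w + 2)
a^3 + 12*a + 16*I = (a - 4*I)*(a + 2*I)^2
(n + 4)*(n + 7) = n^2 + 11*n + 28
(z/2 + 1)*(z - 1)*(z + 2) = z^3/2 + 3*z^2/2 - 2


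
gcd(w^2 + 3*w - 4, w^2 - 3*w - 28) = w + 4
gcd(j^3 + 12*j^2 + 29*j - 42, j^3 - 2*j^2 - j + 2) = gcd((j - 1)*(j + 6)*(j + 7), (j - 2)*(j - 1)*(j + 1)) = j - 1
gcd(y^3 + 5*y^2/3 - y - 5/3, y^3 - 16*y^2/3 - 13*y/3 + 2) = y + 1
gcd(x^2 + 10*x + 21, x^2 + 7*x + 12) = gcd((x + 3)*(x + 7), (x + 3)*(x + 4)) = x + 3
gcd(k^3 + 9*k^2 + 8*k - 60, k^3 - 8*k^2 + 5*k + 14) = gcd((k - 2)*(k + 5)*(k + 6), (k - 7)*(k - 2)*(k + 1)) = k - 2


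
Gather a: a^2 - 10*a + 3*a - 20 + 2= a^2 - 7*a - 18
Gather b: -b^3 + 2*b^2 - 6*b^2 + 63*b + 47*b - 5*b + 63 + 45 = -b^3 - 4*b^2 + 105*b + 108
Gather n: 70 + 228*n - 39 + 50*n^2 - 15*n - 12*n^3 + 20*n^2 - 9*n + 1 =-12*n^3 + 70*n^2 + 204*n + 32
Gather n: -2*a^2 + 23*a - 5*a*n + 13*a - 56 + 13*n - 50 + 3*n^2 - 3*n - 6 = -2*a^2 + 36*a + 3*n^2 + n*(10 - 5*a) - 112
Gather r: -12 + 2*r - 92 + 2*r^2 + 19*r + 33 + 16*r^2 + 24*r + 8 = 18*r^2 + 45*r - 63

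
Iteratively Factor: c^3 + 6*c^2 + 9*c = (c + 3)*(c^2 + 3*c) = (c + 3)^2*(c)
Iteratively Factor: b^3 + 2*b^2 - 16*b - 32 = (b - 4)*(b^2 + 6*b + 8) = (b - 4)*(b + 4)*(b + 2)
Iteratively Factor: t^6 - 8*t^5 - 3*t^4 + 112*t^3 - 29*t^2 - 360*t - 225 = (t - 5)*(t^5 - 3*t^4 - 18*t^3 + 22*t^2 + 81*t + 45) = (t - 5)*(t - 3)*(t^4 - 18*t^2 - 32*t - 15) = (t - 5)*(t - 3)*(t + 1)*(t^3 - t^2 - 17*t - 15) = (t - 5)*(t - 3)*(t + 1)*(t + 3)*(t^2 - 4*t - 5) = (t - 5)*(t - 3)*(t + 1)^2*(t + 3)*(t - 5)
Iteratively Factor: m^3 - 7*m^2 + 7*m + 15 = (m + 1)*(m^2 - 8*m + 15) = (m - 3)*(m + 1)*(m - 5)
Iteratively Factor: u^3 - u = (u + 1)*(u^2 - u) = (u - 1)*(u + 1)*(u)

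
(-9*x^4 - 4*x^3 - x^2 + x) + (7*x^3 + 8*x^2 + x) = -9*x^4 + 3*x^3 + 7*x^2 + 2*x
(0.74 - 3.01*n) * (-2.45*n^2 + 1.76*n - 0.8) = 7.3745*n^3 - 7.1106*n^2 + 3.7104*n - 0.592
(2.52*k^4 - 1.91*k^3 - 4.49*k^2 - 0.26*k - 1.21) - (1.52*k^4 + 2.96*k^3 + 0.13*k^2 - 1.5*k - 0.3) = 1.0*k^4 - 4.87*k^3 - 4.62*k^2 + 1.24*k - 0.91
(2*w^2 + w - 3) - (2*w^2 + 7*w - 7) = 4 - 6*w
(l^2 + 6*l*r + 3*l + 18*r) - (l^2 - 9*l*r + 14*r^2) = 15*l*r + 3*l - 14*r^2 + 18*r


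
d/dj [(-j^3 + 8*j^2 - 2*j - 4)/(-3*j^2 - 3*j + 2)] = (3*j^4 + 6*j^3 - 36*j^2 + 8*j - 16)/(9*j^4 + 18*j^3 - 3*j^2 - 12*j + 4)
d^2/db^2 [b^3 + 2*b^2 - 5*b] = 6*b + 4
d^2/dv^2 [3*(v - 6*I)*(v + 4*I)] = 6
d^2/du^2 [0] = 0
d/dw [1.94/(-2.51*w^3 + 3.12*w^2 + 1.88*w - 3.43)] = (14.6082*w^2 - 12.1056*w - 3.6472)/(2.51*w^3 - 3.12*w^2 - 1.88*w + 3.43)^2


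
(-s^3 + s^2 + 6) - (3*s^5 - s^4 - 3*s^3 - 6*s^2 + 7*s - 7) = -3*s^5 + s^4 + 2*s^3 + 7*s^2 - 7*s + 13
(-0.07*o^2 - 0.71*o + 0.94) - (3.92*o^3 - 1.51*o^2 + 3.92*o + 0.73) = -3.92*o^3 + 1.44*o^2 - 4.63*o + 0.21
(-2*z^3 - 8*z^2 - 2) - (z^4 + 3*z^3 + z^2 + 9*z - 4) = -z^4 - 5*z^3 - 9*z^2 - 9*z + 2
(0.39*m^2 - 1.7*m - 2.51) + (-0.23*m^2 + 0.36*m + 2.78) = 0.16*m^2 - 1.34*m + 0.27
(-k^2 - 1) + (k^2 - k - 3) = -k - 4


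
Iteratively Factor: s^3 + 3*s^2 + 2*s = (s + 1)*(s^2 + 2*s) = s*(s + 1)*(s + 2)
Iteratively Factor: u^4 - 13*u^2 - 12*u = (u + 3)*(u^3 - 3*u^2 - 4*u) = u*(u + 3)*(u^2 - 3*u - 4) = u*(u - 4)*(u + 3)*(u + 1)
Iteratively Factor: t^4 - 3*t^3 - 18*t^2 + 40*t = (t)*(t^3 - 3*t^2 - 18*t + 40) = t*(t + 4)*(t^2 - 7*t + 10) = t*(t - 5)*(t + 4)*(t - 2)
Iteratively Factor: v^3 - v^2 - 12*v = (v)*(v^2 - v - 12) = v*(v + 3)*(v - 4)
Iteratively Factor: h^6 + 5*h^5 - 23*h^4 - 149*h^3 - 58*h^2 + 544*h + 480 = (h - 5)*(h^5 + 10*h^4 + 27*h^3 - 14*h^2 - 128*h - 96) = (h - 5)*(h + 4)*(h^4 + 6*h^3 + 3*h^2 - 26*h - 24) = (h - 5)*(h + 1)*(h + 4)*(h^3 + 5*h^2 - 2*h - 24) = (h - 5)*(h + 1)*(h + 3)*(h + 4)*(h^2 + 2*h - 8) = (h - 5)*(h + 1)*(h + 3)*(h + 4)^2*(h - 2)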